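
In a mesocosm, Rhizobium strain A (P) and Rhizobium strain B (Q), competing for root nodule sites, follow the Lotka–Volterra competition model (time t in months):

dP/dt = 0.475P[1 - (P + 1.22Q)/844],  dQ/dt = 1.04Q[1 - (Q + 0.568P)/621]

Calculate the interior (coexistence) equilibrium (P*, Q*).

P* ≈ 281, Q* ≈ 461

Setting both brackets to zero gives the nullclines P + 1.22Q = 844 and 0.568P + Q = 621.
Substituting Q = 621 - 0.568P into the first: P(1 - 1.22·0.568) = 844 - 1.22·621.
So P* = 86.4/0.307 = 281, and then Q* = 621 - 0.568·281 = 461.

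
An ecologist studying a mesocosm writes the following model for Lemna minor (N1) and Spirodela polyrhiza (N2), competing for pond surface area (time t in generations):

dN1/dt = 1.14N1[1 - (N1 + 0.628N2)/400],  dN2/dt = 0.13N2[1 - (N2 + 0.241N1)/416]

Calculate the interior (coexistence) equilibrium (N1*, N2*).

N1* ≈ 163, N2* ≈ 377

Setting both brackets to zero gives the nullclines N1 + 0.628N2 = 400 and 0.241N1 + N2 = 416.
Substituting N2 = 416 - 0.241N1 into the first: N1(1 - 0.628·0.241) = 400 - 0.628·416.
So N1* = 139/0.849 = 163, and then N2* = 416 - 0.241·163 = 377.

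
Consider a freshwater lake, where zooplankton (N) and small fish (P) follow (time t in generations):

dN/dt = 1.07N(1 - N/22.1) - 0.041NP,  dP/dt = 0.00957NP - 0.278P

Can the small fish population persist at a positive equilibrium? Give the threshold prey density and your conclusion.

The predator equation gives dP/dt > 0 only when N > 0.278/0.00957 = 29.
Without the predator, N → K = 22.1. Since 22.1 < 29, the predator cannot invade.

Threshold N = 29; K < 29, so no, the predator goes extinct.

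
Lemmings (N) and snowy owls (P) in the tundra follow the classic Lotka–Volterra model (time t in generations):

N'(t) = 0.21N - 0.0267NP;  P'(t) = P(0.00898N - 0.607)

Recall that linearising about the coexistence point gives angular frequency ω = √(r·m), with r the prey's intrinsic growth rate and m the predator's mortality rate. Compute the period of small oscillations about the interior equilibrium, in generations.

Here r = 0.21 and m = 0.607, so r·m = 0.127.
ω = √0.127 = 0.357 per generation, hence T = 2π/ω ≈ 17.6 generations.

T ≈ 17.6 generations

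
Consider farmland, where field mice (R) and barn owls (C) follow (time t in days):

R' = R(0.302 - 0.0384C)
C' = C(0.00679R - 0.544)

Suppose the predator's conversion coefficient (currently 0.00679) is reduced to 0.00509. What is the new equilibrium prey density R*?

R* ≈ 107

At the interior fixed point, setting dC/dt = 0 with C > 0 fixes R* = (predator death rate)/(RC coefficient) — independent of the other coefficients.
With the change, R* = 0.544/0.00509 = 107; it rises from 80.1.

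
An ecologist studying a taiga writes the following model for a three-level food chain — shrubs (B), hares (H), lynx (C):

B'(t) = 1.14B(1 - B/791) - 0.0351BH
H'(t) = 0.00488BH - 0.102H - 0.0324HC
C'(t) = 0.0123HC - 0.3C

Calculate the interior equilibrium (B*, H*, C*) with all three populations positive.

B* ≈ 197, H* ≈ 24.4, C* ≈ 26.5

From dC/dt = 0: 0.0123H* = 0.3, so H* = 24.4.
From dB/dt = 0: 1.14(1 - B*/791) = 0.0351·24.4, giving B* = 791·(1 - 0.751) = 197.
From dH/dt = 0: 0.00488·197 - 0.102 = 0.0324C*, so C* = 0.859/0.0324 = 26.5.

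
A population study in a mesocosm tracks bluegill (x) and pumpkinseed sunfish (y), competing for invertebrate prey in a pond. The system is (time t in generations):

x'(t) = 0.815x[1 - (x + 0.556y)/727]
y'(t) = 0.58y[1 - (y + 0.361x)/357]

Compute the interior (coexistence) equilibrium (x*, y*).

x* ≈ 661, y* ≈ 118

Setting both brackets to zero gives the nullclines x + 0.556y = 727 and 0.361x + y = 357.
Substituting y = 357 - 0.361x into the first: x(1 - 0.556·0.361) = 727 - 0.556·357.
So x* = 529/0.799 = 661, and then y* = 357 - 0.361·661 = 118.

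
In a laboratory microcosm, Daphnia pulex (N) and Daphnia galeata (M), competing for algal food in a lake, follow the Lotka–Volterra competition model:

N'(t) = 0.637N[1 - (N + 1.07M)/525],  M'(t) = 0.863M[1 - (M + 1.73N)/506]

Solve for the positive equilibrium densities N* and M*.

Setting both brackets to zero gives the nullclines N + 1.07M = 525 and 1.73N + M = 506.
Substituting M = 506 - 1.73N into the first: N(1 - 1.07·1.73) = 525 - 1.07·506.
So N* = -16.4/-0.851 = 19.3, and then M* = 506 - 1.73·19.3 = 473.

N* ≈ 19.3, M* ≈ 473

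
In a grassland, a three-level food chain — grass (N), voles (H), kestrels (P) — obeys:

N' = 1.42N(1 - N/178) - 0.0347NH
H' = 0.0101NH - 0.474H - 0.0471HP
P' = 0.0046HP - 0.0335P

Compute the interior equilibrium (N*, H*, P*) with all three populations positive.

N* ≈ 146, H* ≈ 7.28, P* ≈ 21.3

From dP/dt = 0: 0.0046H* = 0.0335, so H* = 7.28.
From dN/dt = 0: 1.42(1 - N*/178) = 0.0347·7.28, giving N* = 178·(1 - 0.178) = 146.
From dH/dt = 0: 0.0101·146 - 0.474 = 0.0471P*, so P* = 1/0.0471 = 21.3.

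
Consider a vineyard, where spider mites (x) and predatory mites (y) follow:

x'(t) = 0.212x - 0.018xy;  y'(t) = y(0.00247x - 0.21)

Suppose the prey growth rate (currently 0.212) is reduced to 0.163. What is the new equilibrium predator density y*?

At the interior fixed point, setting dx/dt = 0 with x > 0 fixes y* = (prey growth rate)/(xy coefficient) — independent of the other coefficients.
With the change, y* = 0.163/0.018 = 9.06; it falls from 11.8.

y* ≈ 9.06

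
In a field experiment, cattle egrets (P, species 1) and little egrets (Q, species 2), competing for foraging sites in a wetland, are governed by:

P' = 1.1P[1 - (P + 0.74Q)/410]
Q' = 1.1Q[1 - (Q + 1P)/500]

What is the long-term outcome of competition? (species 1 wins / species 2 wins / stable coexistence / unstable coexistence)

stable coexistence

Compare the nullcline intercepts: K1/α12 = 410/0.74 = 554 > K2 = 500; K2/α21 = 500/1 = 500 > K1 = 410.
Since both inequalities hold, each species can invade when rare, so the interior equilibrium is stable.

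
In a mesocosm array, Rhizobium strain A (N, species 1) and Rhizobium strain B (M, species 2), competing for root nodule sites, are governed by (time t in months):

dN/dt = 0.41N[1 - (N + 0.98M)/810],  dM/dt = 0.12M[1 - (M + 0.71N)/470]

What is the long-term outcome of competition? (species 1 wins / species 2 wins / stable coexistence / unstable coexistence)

Compare the nullcline intercepts: K1/α12 = 810/0.98 = 827 > K2 = 470; K2/α21 = 470/0.71 = 662 < K1 = 810.
Since the inequalities point opposite ways, species 1 can invade but species 2 cannot.

species 1 excludes species 2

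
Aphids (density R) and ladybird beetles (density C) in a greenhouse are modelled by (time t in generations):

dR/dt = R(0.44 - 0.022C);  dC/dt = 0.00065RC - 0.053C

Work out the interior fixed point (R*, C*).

Set dC/dt = 0 with C > 0: 0.00065R - 0.053 = 0, so R* = 0.053/0.00065 = 81.5.
Set dR/dt = 0 with R > 0: 0.44 - 0.022C = 0, so C* = 0.44/0.022 = 20.

R* ≈ 81.5, C* ≈ 20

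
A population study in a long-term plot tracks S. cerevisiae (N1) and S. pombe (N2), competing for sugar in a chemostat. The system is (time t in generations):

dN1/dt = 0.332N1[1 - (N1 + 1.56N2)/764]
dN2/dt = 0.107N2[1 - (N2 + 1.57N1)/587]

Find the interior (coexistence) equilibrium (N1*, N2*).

N1* ≈ 105, N2* ≈ 423

Setting both brackets to zero gives the nullclines N1 + 1.56N2 = 764 and 1.57N1 + N2 = 587.
Substituting N2 = 587 - 1.57N1 into the first: N1(1 - 1.56·1.57) = 764 - 1.56·587.
So N1* = -152/-1.45 = 105, and then N2* = 587 - 1.57·105 = 423.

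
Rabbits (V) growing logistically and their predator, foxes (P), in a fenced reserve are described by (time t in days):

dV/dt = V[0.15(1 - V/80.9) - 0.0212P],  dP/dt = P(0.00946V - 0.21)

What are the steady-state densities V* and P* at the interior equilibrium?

From dP/dt = 0 with P > 0: 0.00946V* = 0.21, so V* = 22.2.
Substitute into dV/dt = 0: 0.15(1 - 22.2/80.9) = 0.0212P*.
The bracket is 0.726, giving P* = 0.109/0.0212 = 5.13.

V* ≈ 22.2, P* ≈ 5.13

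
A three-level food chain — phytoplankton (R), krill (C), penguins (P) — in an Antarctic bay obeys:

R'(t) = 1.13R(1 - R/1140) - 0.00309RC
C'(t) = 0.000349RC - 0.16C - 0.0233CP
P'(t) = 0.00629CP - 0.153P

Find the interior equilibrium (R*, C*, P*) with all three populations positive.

From dP/dt = 0: 0.00629C* = 0.153, so C* = 24.3.
From dR/dt = 0: 1.13(1 - R*/1140) = 0.00309·24.3, giving R* = 1140·(1 - 0.0665) = 1060.
From dC/dt = 0: 0.000349·1060 - 0.16 = 0.0233P*, so P* = 0.211/0.0233 = 9.07.

R* ≈ 1060, C* ≈ 24.3, P* ≈ 9.07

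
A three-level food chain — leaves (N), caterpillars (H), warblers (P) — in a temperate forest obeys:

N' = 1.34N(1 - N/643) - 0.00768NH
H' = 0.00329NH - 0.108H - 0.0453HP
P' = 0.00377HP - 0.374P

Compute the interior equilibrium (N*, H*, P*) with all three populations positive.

N* ≈ 277, H* ≈ 99.2, P* ≈ 17.8

From dP/dt = 0: 0.00377H* = 0.374, so H* = 99.2.
From dN/dt = 0: 1.34(1 - N*/643) = 0.00768·99.2, giving N* = 643·(1 - 0.569) = 277.
From dH/dt = 0: 0.00329·277 - 0.108 = 0.0453P*, so P* = 0.805/0.0453 = 17.8.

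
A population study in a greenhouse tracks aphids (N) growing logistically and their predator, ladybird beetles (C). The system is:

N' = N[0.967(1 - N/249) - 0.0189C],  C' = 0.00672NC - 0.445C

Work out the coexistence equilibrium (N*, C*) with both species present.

N* ≈ 66.2, C* ≈ 37.6

From dC/dt = 0 with C > 0: 0.00672N* = 0.445, so N* = 66.2.
Substitute into dN/dt = 0: 0.967(1 - 66.2/249) = 0.0189C*.
The bracket is 0.734, giving C* = 0.71/0.0189 = 37.6.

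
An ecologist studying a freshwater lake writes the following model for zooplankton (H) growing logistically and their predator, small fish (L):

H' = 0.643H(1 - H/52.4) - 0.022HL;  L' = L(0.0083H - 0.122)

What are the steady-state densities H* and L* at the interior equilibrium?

H* ≈ 14.7, L* ≈ 21

From dL/dt = 0 with L > 0: 0.0083H* = 0.122, so H* = 14.7.
Substitute into dH/dt = 0: 0.643(1 - 14.7/52.4) = 0.022L*.
The bracket is 0.719, giving L* = 0.463/0.022 = 21.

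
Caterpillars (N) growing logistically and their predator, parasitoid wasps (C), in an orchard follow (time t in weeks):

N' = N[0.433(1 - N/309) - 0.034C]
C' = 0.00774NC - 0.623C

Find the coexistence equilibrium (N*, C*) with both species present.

From dC/dt = 0 with C > 0: 0.00774N* = 0.623, so N* = 80.5.
Substitute into dN/dt = 0: 0.433(1 - 80.5/309) = 0.034C*.
The bracket is 0.74, giving C* = 0.32/0.034 = 9.42.

N* ≈ 80.5, C* ≈ 9.42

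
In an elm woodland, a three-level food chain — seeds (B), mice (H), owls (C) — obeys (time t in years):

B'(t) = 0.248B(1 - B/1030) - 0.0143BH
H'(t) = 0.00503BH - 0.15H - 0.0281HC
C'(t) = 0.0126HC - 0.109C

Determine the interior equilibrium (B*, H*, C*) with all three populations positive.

B* ≈ 516, H* ≈ 8.65, C* ≈ 87.1

From dC/dt = 0: 0.0126H* = 0.109, so H* = 8.65.
From dB/dt = 0: 0.248(1 - B*/1030) = 0.0143·8.65, giving B* = 1030·(1 - 0.499) = 516.
From dH/dt = 0: 0.00503·516 - 0.15 = 0.0281C*, so C* = 2.45/0.0281 = 87.1.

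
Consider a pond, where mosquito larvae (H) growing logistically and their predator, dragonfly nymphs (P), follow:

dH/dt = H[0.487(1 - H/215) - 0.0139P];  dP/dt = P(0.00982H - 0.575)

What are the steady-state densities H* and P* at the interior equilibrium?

H* ≈ 58.6, P* ≈ 25.5

From dP/dt = 0 with P > 0: 0.00982H* = 0.575, so H* = 58.6.
Substitute into dH/dt = 0: 0.487(1 - 58.6/215) = 0.0139P*.
The bracket is 0.728, giving P* = 0.354/0.0139 = 25.5.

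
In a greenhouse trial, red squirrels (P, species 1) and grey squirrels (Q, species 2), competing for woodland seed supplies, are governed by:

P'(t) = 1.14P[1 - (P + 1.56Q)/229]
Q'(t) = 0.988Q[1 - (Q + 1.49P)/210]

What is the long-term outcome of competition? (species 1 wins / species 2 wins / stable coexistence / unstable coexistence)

Compare the nullcline intercepts: K1/α12 = 229/1.56 = 147 < K2 = 210; K2/α21 = 210/1.49 = 141 < K1 = 229.
Since both are reversed, neither can invade when rare; the interior point is a saddle.

unstable coexistence (outcome depends on initial conditions)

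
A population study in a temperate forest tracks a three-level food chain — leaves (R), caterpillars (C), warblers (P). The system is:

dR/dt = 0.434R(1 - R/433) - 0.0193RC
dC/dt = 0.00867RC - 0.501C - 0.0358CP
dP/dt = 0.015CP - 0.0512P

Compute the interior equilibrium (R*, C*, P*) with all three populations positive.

R* ≈ 367, C* ≈ 3.41, P* ≈ 75

From dP/dt = 0: 0.015C* = 0.0512, so C* = 3.41.
From dR/dt = 0: 0.434(1 - R*/433) = 0.0193·3.41, giving R* = 433·(1 - 0.152) = 367.
From dC/dt = 0: 0.00867·367 - 0.501 = 0.0358P*, so P* = 2.68/0.0358 = 75.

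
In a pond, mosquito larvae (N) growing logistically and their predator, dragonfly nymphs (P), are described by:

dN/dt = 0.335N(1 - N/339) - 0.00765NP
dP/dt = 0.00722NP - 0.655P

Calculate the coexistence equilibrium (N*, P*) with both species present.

N* ≈ 90.7, P* ≈ 32.1

From dP/dt = 0 with P > 0: 0.00722N* = 0.655, so N* = 90.7.
Substitute into dN/dt = 0: 0.335(1 - 90.7/339) = 0.00765P*.
The bracket is 0.732, giving P* = 0.245/0.00765 = 32.1.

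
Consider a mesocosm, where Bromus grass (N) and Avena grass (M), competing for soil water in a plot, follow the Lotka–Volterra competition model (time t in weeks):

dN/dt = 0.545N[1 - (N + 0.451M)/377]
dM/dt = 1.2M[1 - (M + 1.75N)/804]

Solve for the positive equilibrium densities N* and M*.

N* ≈ 68.3, M* ≈ 684

Setting both brackets to zero gives the nullclines N + 0.451M = 377 and 1.75N + M = 804.
Substituting M = 804 - 1.75N into the first: N(1 - 0.451·1.75) = 377 - 0.451·804.
So N* = 14.4/0.211 = 68.3, and then M* = 804 - 1.75·68.3 = 684.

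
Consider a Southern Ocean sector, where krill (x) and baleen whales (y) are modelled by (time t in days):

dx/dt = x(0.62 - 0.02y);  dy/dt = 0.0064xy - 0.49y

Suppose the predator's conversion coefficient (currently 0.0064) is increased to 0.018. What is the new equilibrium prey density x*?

At the interior fixed point, setting dy/dt = 0 with y > 0 fixes x* = (predator death rate)/(xy coefficient) — independent of the other coefficients.
With the change, x* = 0.49/0.018 = 27.2; it falls from 76.6.

x* ≈ 27.2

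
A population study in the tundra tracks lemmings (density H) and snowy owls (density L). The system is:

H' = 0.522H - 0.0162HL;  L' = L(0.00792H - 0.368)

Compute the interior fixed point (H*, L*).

H* ≈ 46.5, L* ≈ 32.2

Set dL/dt = 0 with L > 0: 0.00792H - 0.368 = 0, so H* = 0.368/0.00792 = 46.5.
Set dH/dt = 0 with H > 0: 0.522 - 0.0162L = 0, so L* = 0.522/0.0162 = 32.2.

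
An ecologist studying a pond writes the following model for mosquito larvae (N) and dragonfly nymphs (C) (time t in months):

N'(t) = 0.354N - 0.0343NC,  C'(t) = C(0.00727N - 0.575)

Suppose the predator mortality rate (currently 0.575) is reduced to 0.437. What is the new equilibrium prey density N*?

N* ≈ 60.1

At the interior fixed point, setting dC/dt = 0 with C > 0 fixes N* = (predator death rate)/(NC coefficient) — independent of the other coefficients.
With the change, N* = 0.437/0.00727 = 60.1; it falls from 79.1.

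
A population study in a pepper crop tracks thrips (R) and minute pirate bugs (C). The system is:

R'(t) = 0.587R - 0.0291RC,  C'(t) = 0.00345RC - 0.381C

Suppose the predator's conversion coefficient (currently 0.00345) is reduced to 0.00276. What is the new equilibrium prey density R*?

R* ≈ 138

At the interior fixed point, setting dC/dt = 0 with C > 0 fixes R* = (predator death rate)/(RC coefficient) — independent of the other coefficients.
With the change, R* = 0.381/0.00276 = 138; it rises from 110.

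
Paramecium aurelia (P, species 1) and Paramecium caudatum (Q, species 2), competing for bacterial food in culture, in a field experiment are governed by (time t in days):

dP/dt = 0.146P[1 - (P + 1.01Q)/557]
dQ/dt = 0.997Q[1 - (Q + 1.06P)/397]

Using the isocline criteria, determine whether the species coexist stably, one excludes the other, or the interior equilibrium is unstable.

Compare the nullcline intercepts: K1/α12 = 557/1.01 = 551 > K2 = 397; K2/α21 = 397/1.06 = 375 < K1 = 557.
Since the inequalities point opposite ways, species 1 can invade but species 2 cannot.

species 1 excludes species 2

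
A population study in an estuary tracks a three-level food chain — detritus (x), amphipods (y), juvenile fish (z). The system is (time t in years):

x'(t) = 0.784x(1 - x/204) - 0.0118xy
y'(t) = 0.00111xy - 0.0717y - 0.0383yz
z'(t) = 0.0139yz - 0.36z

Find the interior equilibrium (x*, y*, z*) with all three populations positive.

From dz/dt = 0: 0.0139y* = 0.36, so y* = 25.9.
From dx/dt = 0: 0.784(1 - x*/204) = 0.0118·25.9, giving x* = 204·(1 - 0.39) = 124.
From dy/dt = 0: 0.00111·124 - 0.0717 = 0.0383z*, so z* = 0.0665/0.0383 = 1.74.

x* ≈ 124, y* ≈ 25.9, z* ≈ 1.74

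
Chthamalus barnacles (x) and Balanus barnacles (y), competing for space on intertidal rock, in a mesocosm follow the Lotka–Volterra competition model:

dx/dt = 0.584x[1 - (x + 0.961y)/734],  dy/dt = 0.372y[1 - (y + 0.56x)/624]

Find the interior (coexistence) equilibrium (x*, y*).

x* ≈ 291, y* ≈ 461

Setting both brackets to zero gives the nullclines x + 0.961y = 734 and 0.56x + y = 624.
Substituting y = 624 - 0.56x into the first: x(1 - 0.961·0.56) = 734 - 0.961·624.
So x* = 134/0.462 = 291, and then y* = 624 - 0.56·291 = 461.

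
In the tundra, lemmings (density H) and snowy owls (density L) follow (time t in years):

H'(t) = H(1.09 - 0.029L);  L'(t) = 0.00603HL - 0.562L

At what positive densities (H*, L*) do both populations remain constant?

Set dL/dt = 0 with L > 0: 0.00603H - 0.562 = 0, so H* = 0.562/0.00603 = 93.2.
Set dH/dt = 0 with H > 0: 1.09 - 0.029L = 0, so L* = 1.09/0.029 = 37.6.

H* ≈ 93.2, L* ≈ 37.6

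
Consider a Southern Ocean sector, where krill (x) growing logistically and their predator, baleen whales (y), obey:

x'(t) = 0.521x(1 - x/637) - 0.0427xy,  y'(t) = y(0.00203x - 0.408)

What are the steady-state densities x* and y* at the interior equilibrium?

From dy/dt = 0 with y > 0: 0.00203x* = 0.408, so x* = 201.
Substitute into dx/dt = 0: 0.521(1 - 201/637) = 0.0427y*.
The bracket is 0.684, giving y* = 0.357/0.0427 = 8.35.

x* ≈ 201, y* ≈ 8.35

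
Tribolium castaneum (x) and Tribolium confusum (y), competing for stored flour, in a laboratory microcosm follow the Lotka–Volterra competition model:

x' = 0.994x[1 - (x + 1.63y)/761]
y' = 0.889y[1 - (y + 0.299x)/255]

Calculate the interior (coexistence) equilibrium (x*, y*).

Setting both brackets to zero gives the nullclines x + 1.63y = 761 and 0.299x + y = 255.
Substituting y = 255 - 0.299x into the first: x(1 - 1.63·0.299) = 761 - 1.63·255.
So x* = 345/0.513 = 674, and then y* = 255 - 0.299·674 = 53.6.

x* ≈ 674, y* ≈ 53.6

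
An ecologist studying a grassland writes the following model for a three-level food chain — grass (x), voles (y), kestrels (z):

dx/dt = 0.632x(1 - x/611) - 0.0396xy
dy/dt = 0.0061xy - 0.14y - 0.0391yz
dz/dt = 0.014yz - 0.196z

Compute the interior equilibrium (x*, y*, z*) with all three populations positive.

From dz/dt = 0: 0.014y* = 0.196, so y* = 14.
From dx/dt = 0: 0.632(1 - x*/611) = 0.0396·14, giving x* = 611·(1 - 0.877) = 75.
From dy/dt = 0: 0.0061·75 - 0.14 = 0.0391z*, so z* = 0.318/0.0391 = 8.12.

x* ≈ 75, y* ≈ 14, z* ≈ 8.12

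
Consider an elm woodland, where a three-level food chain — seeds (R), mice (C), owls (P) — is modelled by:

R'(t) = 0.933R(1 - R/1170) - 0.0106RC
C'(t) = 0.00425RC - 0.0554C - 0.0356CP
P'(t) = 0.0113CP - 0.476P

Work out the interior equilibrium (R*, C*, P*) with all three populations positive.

From dP/dt = 0: 0.0113C* = 0.476, so C* = 42.1.
From dR/dt = 0: 0.933(1 - R*/1170) = 0.0106·42.1, giving R* = 1170·(1 - 0.479) = 610.
From dC/dt = 0: 0.00425·610 - 0.0554 = 0.0356P*, so P* = 2.54/0.0356 = 71.3.

R* ≈ 610, C* ≈ 42.1, P* ≈ 71.3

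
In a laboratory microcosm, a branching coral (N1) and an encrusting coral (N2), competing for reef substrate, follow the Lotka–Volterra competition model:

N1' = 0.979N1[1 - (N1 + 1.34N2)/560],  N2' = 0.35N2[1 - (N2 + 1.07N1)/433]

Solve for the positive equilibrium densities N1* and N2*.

Setting both brackets to zero gives the nullclines N1 + 1.34N2 = 560 and 1.07N1 + N2 = 433.
Substituting N2 = 433 - 1.07N1 into the first: N1(1 - 1.34·1.07) = 560 - 1.34·433.
So N1* = -20.2/-0.434 = 46.6, and then N2* = 433 - 1.07·46.6 = 383.

N1* ≈ 46.6, N2* ≈ 383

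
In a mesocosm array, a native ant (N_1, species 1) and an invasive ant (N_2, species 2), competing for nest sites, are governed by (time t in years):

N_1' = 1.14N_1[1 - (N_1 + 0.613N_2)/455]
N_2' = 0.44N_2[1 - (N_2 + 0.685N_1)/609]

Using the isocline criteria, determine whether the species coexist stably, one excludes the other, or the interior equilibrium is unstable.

stable coexistence

Compare the nullcline intercepts: K1/α12 = 455/0.613 = 742 > K2 = 609; K2/α21 = 609/0.685 = 889 > K1 = 455.
Since both inequalities hold, each species can invade when rare, so the interior equilibrium is stable.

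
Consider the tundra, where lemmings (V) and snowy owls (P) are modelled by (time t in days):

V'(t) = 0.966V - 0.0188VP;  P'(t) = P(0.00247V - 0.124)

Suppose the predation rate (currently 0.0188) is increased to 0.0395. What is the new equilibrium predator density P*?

At the interior fixed point, setting dV/dt = 0 with V > 0 fixes P* = (prey growth rate)/(VP coefficient) — independent of the other coefficients.
With the change, P* = 0.966/0.0395 = 24.5; it falls from 51.4.

P* ≈ 24.5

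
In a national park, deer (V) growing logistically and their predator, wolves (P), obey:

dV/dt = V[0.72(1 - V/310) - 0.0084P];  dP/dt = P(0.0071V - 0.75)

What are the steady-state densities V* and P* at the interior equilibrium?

From dP/dt = 0 with P > 0: 0.0071V* = 0.75, so V* = 106.
Substitute into dV/dt = 0: 0.72(1 - 106/310) = 0.0084P*.
The bracket is 0.659, giving P* = 0.475/0.0084 = 56.5.

V* ≈ 106, P* ≈ 56.5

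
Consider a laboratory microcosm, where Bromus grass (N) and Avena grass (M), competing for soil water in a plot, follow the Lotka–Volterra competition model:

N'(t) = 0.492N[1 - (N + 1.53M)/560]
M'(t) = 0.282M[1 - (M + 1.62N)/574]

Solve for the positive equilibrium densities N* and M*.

N* ≈ 215, M* ≈ 225

Setting both brackets to zero gives the nullclines N + 1.53M = 560 and 1.62N + M = 574.
Substituting M = 574 - 1.62N into the first: N(1 - 1.53·1.62) = 560 - 1.53·574.
So N* = -318/-1.48 = 215, and then M* = 574 - 1.62·215 = 225.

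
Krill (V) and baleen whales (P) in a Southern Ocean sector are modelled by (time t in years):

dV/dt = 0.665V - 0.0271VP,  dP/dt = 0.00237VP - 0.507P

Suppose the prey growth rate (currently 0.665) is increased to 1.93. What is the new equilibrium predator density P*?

At the interior fixed point, setting dV/dt = 0 with V > 0 fixes P* = (prey growth rate)/(VP coefficient) — independent of the other coefficients.
With the change, P* = 1.93/0.0271 = 71.2; it rises from 24.5.

P* ≈ 71.2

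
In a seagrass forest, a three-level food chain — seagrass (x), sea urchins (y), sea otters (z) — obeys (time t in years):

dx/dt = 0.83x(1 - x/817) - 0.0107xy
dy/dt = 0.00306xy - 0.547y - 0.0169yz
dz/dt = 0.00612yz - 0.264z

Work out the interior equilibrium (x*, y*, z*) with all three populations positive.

x* ≈ 363, y* ≈ 43.1, z* ≈ 33.3

From dz/dt = 0: 0.00612y* = 0.264, so y* = 43.1.
From dx/dt = 0: 0.83(1 - x*/817) = 0.0107·43.1, giving x* = 817·(1 - 0.556) = 363.
From dy/dt = 0: 0.00306·363 - 0.547 = 0.0169z*, so z* = 0.563/0.0169 = 33.3.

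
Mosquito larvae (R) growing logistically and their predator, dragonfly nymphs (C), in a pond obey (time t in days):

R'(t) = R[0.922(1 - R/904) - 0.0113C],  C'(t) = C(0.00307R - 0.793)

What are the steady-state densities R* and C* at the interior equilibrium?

From dC/dt = 0 with C > 0: 0.00307R* = 0.793, so R* = 258.
Substitute into dR/dt = 0: 0.922(1 - 258/904) = 0.0113C*.
The bracket is 0.714, giving C* = 0.659/0.0113 = 58.3.

R* ≈ 258, C* ≈ 58.3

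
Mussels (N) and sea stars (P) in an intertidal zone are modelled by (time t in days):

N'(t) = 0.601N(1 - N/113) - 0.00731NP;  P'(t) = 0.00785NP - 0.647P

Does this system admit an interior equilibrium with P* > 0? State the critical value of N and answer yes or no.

Threshold N = 82.4; K > 82.4, so yes, the predator persists.

The predator equation gives dP/dt > 0 only when N > 0.647/0.00785 = 82.4.
Without the predator, N → K = 113. Since 113 > 82.4, the predator can invade and persist.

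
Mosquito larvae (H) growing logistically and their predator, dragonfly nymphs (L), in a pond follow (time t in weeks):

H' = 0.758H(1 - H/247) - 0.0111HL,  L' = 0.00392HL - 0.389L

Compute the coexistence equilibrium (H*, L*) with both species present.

H* ≈ 99.2, L* ≈ 40.9

From dL/dt = 0 with L > 0: 0.00392H* = 0.389, so H* = 99.2.
Substitute into dH/dt = 0: 0.758(1 - 99.2/247) = 0.0111L*.
The bracket is 0.598, giving L* = 0.453/0.0111 = 40.9.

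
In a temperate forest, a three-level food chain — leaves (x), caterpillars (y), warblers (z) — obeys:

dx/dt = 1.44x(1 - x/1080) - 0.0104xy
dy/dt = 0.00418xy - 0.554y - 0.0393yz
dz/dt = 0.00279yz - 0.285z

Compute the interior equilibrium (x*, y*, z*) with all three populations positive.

From dz/dt = 0: 0.00279y* = 0.285, so y* = 102.
From dx/dt = 0: 1.44(1 - x*/1080) = 0.0104·102, giving x* = 1080·(1 - 0.738) = 283.
From dy/dt = 0: 0.00418·283 - 0.554 = 0.0393z*, so z* = 0.63/0.0393 = 16.

x* ≈ 283, y* ≈ 102, z* ≈ 16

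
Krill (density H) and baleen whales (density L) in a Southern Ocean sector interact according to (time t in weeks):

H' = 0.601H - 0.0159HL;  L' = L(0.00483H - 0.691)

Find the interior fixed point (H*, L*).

H* ≈ 143, L* ≈ 37.8

Set dL/dt = 0 with L > 0: 0.00483H - 0.691 = 0, so H* = 0.691/0.00483 = 143.
Set dH/dt = 0 with H > 0: 0.601 - 0.0159L = 0, so L* = 0.601/0.0159 = 37.8.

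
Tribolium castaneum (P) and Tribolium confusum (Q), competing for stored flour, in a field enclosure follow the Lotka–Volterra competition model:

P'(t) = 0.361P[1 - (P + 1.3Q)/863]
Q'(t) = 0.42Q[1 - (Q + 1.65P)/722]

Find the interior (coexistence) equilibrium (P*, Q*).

Setting both brackets to zero gives the nullclines P + 1.3Q = 863 and 1.65P + Q = 722.
Substituting Q = 722 - 1.65P into the first: P(1 - 1.3·1.65) = 863 - 1.3·722.
So P* = -75.6/-1.15 = 66, and then Q* = 722 - 1.65·66 = 613.

P* ≈ 66, Q* ≈ 613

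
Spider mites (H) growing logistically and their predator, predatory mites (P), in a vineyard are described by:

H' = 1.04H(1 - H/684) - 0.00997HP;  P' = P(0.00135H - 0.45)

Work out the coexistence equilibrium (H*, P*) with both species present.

H* ≈ 333, P* ≈ 53.5

From dP/dt = 0 with P > 0: 0.00135H* = 0.45, so H* = 333.
Substitute into dH/dt = 0: 1.04(1 - 333/684) = 0.00997P*.
The bracket is 0.513, giving P* = 0.533/0.00997 = 53.5.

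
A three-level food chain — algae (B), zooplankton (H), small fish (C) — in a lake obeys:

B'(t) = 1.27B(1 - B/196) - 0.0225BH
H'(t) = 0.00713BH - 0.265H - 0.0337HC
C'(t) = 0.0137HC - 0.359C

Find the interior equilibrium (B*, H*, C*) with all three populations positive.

B* ≈ 105, H* ≈ 26.2, C* ≈ 14.4

From dC/dt = 0: 0.0137H* = 0.359, so H* = 26.2.
From dB/dt = 0: 1.27(1 - B*/196) = 0.0225·26.2, giving B* = 196·(1 - 0.464) = 105.
From dH/dt = 0: 0.00713·105 - 0.265 = 0.0337C*, so C* = 0.484/0.0337 = 14.4.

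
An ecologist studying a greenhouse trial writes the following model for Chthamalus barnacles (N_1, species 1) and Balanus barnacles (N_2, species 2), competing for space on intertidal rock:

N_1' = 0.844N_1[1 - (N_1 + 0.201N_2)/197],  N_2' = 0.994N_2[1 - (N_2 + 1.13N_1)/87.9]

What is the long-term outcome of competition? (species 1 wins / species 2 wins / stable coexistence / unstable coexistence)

Compare the nullcline intercepts: K1/α12 = 197/0.201 = 980 > K2 = 87.9; K2/α21 = 87.9/1.13 = 77.8 < K1 = 197.
Since the inequalities point opposite ways, species 1 can invade but species 2 cannot.

species 1 excludes species 2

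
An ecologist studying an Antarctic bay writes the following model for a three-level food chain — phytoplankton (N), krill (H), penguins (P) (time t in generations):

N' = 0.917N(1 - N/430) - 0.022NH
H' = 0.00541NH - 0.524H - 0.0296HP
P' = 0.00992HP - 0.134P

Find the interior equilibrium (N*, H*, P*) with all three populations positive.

From dP/dt = 0: 0.00992H* = 0.134, so H* = 13.5.
From dN/dt = 0: 0.917(1 - N*/430) = 0.022·13.5, giving N* = 430·(1 - 0.324) = 291.
From dH/dt = 0: 0.00541·291 - 0.524 = 0.0296P*, so P* = 1.05/0.0296 = 35.4.

N* ≈ 291, H* ≈ 13.5, P* ≈ 35.4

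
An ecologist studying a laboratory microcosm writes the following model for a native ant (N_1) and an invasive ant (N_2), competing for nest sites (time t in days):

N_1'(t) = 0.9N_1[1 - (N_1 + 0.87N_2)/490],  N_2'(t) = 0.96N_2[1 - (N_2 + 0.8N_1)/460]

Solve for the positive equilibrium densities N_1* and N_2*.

Setting both brackets to zero gives the nullclines N_1 + 0.87N_2 = 490 and 0.8N_1 + N_2 = 460.
Substituting N_2 = 460 - 0.8N_1 into the first: N_1(1 - 0.87·0.8) = 490 - 0.87·460.
So N_1* = 89.8/0.304 = 295, and then N_2* = 460 - 0.8·295 = 224.

N_1* ≈ 295, N_2* ≈ 224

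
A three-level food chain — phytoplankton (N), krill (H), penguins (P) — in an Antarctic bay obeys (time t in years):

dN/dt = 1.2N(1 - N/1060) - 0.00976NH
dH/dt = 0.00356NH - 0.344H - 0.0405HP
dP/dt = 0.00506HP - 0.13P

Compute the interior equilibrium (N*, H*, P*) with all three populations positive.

From dP/dt = 0: 0.00506H* = 0.13, so H* = 25.7.
From dN/dt = 0: 1.2(1 - N*/1060) = 0.00976·25.7, giving N* = 1060·(1 - 0.209) = 839.
From dH/dt = 0: 0.00356·839 - 0.344 = 0.0405P*, so P* = 2.64/0.0405 = 65.2.

N* ≈ 839, H* ≈ 25.7, P* ≈ 65.2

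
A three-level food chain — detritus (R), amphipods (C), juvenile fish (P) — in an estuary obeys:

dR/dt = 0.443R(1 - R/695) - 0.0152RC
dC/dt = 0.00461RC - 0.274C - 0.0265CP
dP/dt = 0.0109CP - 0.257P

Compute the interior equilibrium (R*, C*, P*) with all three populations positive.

R* ≈ 133, C* ≈ 23.6, P* ≈ 12.8

From dP/dt = 0: 0.0109C* = 0.257, so C* = 23.6.
From dR/dt = 0: 0.443(1 - R*/695) = 0.0152·23.6, giving R* = 695·(1 - 0.809) = 133.
From dC/dt = 0: 0.00461·133 - 0.274 = 0.0265P*, so P* = 0.338/0.0265 = 12.8.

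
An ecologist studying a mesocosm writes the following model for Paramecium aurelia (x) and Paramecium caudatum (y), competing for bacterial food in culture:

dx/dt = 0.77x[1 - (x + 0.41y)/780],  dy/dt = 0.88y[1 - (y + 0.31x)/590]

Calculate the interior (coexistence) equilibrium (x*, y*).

x* ≈ 616, y* ≈ 399

Setting both brackets to zero gives the nullclines x + 0.41y = 780 and 0.31x + y = 590.
Substituting y = 590 - 0.31x into the first: x(1 - 0.41·0.31) = 780 - 0.41·590.
So x* = 538/0.873 = 616, and then y* = 590 - 0.31·616 = 399.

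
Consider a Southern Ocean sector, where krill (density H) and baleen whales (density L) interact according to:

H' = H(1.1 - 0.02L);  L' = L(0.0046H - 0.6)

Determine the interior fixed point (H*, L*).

H* ≈ 130, L* ≈ 55

Set dL/dt = 0 with L > 0: 0.0046H - 0.6 = 0, so H* = 0.6/0.0046 = 130.
Set dH/dt = 0 with H > 0: 1.1 - 0.02L = 0, so L* = 1.1/0.02 = 55.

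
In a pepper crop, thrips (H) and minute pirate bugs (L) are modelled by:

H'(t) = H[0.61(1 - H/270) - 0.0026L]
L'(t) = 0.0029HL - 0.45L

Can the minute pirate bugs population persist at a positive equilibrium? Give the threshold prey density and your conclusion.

Threshold H = 155; K > 155, so yes, the predator persists.

The predator equation gives dL/dt > 0 only when H > 0.45/0.0029 = 155.
Without the predator, H → K = 270. Since 270 > 155, the predator can invade and persist.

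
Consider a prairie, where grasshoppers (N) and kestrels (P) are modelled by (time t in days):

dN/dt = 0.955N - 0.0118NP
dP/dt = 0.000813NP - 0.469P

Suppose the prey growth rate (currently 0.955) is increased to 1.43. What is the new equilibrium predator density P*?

At the interior fixed point, setting dN/dt = 0 with N > 0 fixes P* = (prey growth rate)/(NP coefficient) — independent of the other coefficients.
With the change, P* = 1.43/0.0118 = 121; it rises from 80.9.

P* ≈ 121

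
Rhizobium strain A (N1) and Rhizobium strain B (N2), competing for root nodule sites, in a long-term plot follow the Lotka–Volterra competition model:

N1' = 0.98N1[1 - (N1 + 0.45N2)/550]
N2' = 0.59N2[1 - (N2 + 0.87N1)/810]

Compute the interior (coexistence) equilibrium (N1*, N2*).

N1* ≈ 305, N2* ≈ 545

Setting both brackets to zero gives the nullclines N1 + 0.45N2 = 550 and 0.87N1 + N2 = 810.
Substituting N2 = 810 - 0.87N1 into the first: N1(1 - 0.45·0.87) = 550 - 0.45·810.
So N1* = 186/0.609 = 305, and then N2* = 810 - 0.87·305 = 545.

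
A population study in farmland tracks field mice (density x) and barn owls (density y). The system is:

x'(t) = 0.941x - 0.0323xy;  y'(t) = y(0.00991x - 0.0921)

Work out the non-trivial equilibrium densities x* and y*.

Set dy/dt = 0 with y > 0: 0.00991x - 0.0921 = 0, so x* = 0.0921/0.00991 = 9.29.
Set dx/dt = 0 with x > 0: 0.941 - 0.0323y = 0, so y* = 0.941/0.0323 = 29.1.

x* ≈ 9.29, y* ≈ 29.1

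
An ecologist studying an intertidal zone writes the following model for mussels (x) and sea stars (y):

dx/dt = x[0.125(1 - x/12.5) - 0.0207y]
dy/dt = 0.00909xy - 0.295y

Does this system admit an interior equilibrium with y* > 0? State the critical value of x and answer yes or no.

The predator equation gives dy/dt > 0 only when x > 0.295/0.00909 = 32.5.
Without the predator, x → K = 12.5. Since 12.5 < 32.5, the predator cannot invade.

Threshold x = 32.5; K < 32.5, so no, the predator goes extinct.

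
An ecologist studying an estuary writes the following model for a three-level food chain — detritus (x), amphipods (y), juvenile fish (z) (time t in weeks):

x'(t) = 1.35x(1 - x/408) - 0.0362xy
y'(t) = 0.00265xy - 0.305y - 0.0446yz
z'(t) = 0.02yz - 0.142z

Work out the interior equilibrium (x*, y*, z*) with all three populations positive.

From dz/dt = 0: 0.02y* = 0.142, so y* = 7.1.
From dx/dt = 0: 1.35(1 - x*/408) = 0.0362·7.1, giving x* = 408·(1 - 0.19) = 330.
From dy/dt = 0: 0.00265·330 - 0.305 = 0.0446z*, so z* = 0.57/0.0446 = 12.8.

x* ≈ 330, y* ≈ 7.1, z* ≈ 12.8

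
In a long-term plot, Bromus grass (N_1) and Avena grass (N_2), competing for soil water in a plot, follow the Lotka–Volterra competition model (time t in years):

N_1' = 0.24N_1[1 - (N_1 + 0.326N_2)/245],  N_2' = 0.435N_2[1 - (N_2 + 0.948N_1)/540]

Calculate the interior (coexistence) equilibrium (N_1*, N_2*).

N_1* ≈ 99.8, N_2* ≈ 445

Setting both brackets to zero gives the nullclines N_1 + 0.326N_2 = 245 and 0.948N_1 + N_2 = 540.
Substituting N_2 = 540 - 0.948N_1 into the first: N_1(1 - 0.326·0.948) = 245 - 0.326·540.
So N_1* = 69/0.691 = 99.8, and then N_2* = 540 - 0.948·99.8 = 445.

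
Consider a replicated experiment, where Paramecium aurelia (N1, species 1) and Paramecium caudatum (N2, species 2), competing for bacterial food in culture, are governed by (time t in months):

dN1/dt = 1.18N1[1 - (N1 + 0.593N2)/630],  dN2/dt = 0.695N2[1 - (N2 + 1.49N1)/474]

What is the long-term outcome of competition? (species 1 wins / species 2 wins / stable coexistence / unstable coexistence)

species 1 excludes species 2

Compare the nullcline intercepts: K1/α12 = 630/0.593 = 1060 > K2 = 474; K2/α21 = 474/1.49 = 318 < K1 = 630.
Since the inequalities point opposite ways, species 1 can invade but species 2 cannot.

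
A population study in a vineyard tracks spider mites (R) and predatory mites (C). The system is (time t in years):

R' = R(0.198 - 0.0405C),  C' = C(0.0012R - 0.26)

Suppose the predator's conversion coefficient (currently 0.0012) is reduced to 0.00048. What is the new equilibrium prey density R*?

R* ≈ 542

At the interior fixed point, setting dC/dt = 0 with C > 0 fixes R* = (predator death rate)/(RC coefficient) — independent of the other coefficients.
With the change, R* = 0.26/0.00048 = 542; it rises from 217.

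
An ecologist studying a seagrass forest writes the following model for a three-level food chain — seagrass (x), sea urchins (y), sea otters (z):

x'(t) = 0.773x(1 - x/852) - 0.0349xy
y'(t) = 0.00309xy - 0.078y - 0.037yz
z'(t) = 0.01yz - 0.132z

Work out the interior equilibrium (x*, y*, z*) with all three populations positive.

x* ≈ 344, y* ≈ 13.2, z* ≈ 26.6

From dz/dt = 0: 0.01y* = 0.132, so y* = 13.2.
From dx/dt = 0: 0.773(1 - x*/852) = 0.0349·13.2, giving x* = 852·(1 - 0.596) = 344.
From dy/dt = 0: 0.00309·344 - 0.078 = 0.037z*, so z* = 0.986/0.037 = 26.6.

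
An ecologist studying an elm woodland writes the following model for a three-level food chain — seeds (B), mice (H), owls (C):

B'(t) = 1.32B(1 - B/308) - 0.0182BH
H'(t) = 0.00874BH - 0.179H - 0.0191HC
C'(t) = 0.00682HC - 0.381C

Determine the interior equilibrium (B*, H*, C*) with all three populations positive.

B* ≈ 70.8, H* ≈ 55.9, C* ≈ 23

From dC/dt = 0: 0.00682H* = 0.381, so H* = 55.9.
From dB/dt = 0: 1.32(1 - B*/308) = 0.0182·55.9, giving B* = 308·(1 - 0.77) = 70.8.
From dH/dt = 0: 0.00874·70.8 - 0.179 = 0.0191C*, so C* = 0.439/0.0191 = 23.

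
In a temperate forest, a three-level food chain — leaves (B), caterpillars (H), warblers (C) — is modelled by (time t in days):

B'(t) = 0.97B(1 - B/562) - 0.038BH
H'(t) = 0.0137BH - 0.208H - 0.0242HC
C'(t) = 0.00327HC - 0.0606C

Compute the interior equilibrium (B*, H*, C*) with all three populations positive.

From dC/dt = 0: 0.00327H* = 0.0606, so H* = 18.5.
From dB/dt = 0: 0.97(1 - B*/562) = 0.038·18.5, giving B* = 562·(1 - 0.726) = 154.
From dH/dt = 0: 0.0137·154 - 0.208 = 0.0242C*, so C* = 1.9/0.0242 = 78.6.

B* ≈ 154, H* ≈ 18.5, C* ≈ 78.6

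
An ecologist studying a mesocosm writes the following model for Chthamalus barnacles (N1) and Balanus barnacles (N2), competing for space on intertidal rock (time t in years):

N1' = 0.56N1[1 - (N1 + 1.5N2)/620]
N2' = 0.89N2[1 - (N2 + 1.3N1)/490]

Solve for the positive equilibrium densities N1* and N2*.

N1* ≈ 121, N2* ≈ 333

Setting both brackets to zero gives the nullclines N1 + 1.5N2 = 620 and 1.3N1 + N2 = 490.
Substituting N2 = 490 - 1.3N1 into the first: N1(1 - 1.5·1.3) = 620 - 1.5·490.
So N1* = -115/-0.95 = 121, and then N2* = 490 - 1.3·121 = 333.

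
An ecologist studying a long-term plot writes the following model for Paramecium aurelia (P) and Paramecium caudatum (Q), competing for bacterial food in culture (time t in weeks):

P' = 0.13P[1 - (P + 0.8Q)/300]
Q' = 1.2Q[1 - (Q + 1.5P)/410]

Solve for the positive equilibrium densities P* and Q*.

P* ≈ 140, Q* ≈ 200

Setting both brackets to zero gives the nullclines P + 0.8Q = 300 and 1.5P + Q = 410.
Substituting Q = 410 - 1.5P into the first: P(1 - 0.8·1.5) = 300 - 0.8·410.
So P* = -28/-0.2 = 140, and then Q* = 410 - 1.5·140 = 200.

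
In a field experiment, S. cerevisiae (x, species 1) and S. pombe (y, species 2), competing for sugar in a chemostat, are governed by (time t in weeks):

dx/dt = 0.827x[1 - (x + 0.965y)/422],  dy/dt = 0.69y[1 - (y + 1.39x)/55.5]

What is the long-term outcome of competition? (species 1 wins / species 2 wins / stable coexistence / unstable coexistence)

Compare the nullcline intercepts: K1/α12 = 422/0.965 = 437 > K2 = 55.5; K2/α21 = 55.5/1.39 = 39.9 < K1 = 422.
Since the inequalities point opposite ways, species 1 can invade but species 2 cannot.

species 1 excludes species 2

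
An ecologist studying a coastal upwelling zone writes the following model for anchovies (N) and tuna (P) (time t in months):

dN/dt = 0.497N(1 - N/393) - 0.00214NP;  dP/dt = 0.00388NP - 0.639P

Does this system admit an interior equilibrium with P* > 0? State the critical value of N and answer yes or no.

Threshold N = 165; K > 165, so yes, the predator persists.

The predator equation gives dP/dt > 0 only when N > 0.639/0.00388 = 165.
Without the predator, N → K = 393. Since 393 > 165, the predator can invade and persist.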